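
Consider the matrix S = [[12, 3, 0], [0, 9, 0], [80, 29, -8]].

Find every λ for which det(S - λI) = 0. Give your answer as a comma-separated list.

Compute the characteristic polynomial p(λ) = det(λI - S).
Cofactor expansion gives p(λ) = λ^3 - 13λ^2 - 60λ + 864.
Rational-root test: λ = 12 gives p(12) = 0.
Factor out (λ - 12): p(λ) = (λ - 12)·(λ^2 - λ - 72).
The quadratic factors as (λ + 8)·(λ - 9).
Eigenvalues: -8, 9, 12.

-8, 9, 12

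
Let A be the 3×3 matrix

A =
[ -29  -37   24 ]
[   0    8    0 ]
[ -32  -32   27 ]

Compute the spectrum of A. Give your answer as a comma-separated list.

-5, 3, 8

Compute the characteristic polynomial p(r) = det(rI - A).
Expanding along the first row, p(r) = r^3 - 6r^2 - 31r + 120.
Since p(8) = 0, r = 8 is a root.
Dividing by (r - 8) leaves r^2 + 2r - 15.
The quadratic factors as (r + 5)·(r - 3).
Eigenvalues: -5, 3, 8.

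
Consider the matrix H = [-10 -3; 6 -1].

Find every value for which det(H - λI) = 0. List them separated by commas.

det(H - sI) = (-10 - s)(-1 - s) - (-3)·(6) = s^2 + 11s + 28.
This factors as (s + 7)·(s + 4) = 0.
Eigenvalues: -7, -4.

-7, -4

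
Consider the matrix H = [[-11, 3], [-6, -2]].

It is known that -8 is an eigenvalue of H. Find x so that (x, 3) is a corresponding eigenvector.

We need (H + 8I)v = 0.
H + 8I = [[-3, 3], [-6, 6]].
Row 1: (-3)·x + (3)·3 = 0
Row 2: (-6)·x + (6)·3 = 0
Solving gives x = 3.
Check: H·(3, 3) = (-24, -24) = -8·(3, 3).

3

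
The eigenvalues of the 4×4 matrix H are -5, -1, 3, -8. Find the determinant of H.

det(H) is the product of the eigenvalues: (-5) · (-1) · (3) · (-8) = -120.

-120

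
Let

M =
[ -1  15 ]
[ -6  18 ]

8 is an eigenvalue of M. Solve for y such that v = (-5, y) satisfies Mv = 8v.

-3

We need (M - 8I)v = 0.
M - 8I = [[-9, 15], [-6, 10]].
Row 1: (-9)·-5 + (15)·y = 0
Row 2: (-6)·-5 + (10)·y = 0
Solving gives y = -3.
Check: M·(-5, -3) = (-40, -24) = 8·(-5, -3).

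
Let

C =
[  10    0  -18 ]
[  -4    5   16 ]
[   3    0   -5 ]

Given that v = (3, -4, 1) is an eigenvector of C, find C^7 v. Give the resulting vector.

First find the eigenvalue: Cv = (12, -16, 4) = 4·(3, -4, 1), so λ = 4.
Then C^7 v = λ^7·v = 4^7·(3, -4, 1) = 16384·(3, -4, 1) = (49152, -65536, 16384).

(49152, -65536, 16384)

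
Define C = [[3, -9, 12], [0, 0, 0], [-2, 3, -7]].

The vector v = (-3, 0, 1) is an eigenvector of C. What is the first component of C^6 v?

First find the eigenvalue: Cv = (3, 0, -1) = -1·(-3, 0, 1), so λ = -1.
Then C^6 v = λ^6·v = (-1)^6·(-3, 0, 1) = 1·(-3, 0, 1) = (-3, 0, 1).

-3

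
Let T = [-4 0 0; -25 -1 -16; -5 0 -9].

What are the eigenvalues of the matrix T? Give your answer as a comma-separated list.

Compute the characteristic polynomial p(lambda) = det(lambda·I - T).
Expanding along the first row, p(lambda) = lambda^3 + 14·lambda^2 + 49·lambda + 36.
Try lambda = -1: p(-1) = 0, so -1 is a root.
Factor out (lambda + 1): p(lambda) = (lambda + 1)·(lambda^2 + 13·lambda + 36).
The quadratic factors as (lambda + 9)·(lambda + 4).
Eigenvalues: -9, -4, -1.

-9, -4, -1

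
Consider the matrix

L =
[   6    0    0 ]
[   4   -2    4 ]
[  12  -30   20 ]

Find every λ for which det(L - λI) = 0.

Compute the characteristic polynomial p(λ) = det(λI - L).
Cofactor expansion gives p(λ) = λ^3 - 24λ^2 + 188λ - 480.
Rational-root test: λ = 8 gives p(8) = 0.
Factor out (λ - 8): p(λ) = (λ - 8)·(λ^2 - 16λ + 60).
The quadratic factors as (λ - 6)·(λ - 10).
Eigenvalues: 6, 8, 10.

6, 8, 10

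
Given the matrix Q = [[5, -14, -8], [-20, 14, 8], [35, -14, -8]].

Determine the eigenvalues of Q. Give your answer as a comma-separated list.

0, 5, 6

Compute the characteristic polynomial p(μ) = det(μI - Q).
Cofactor expansion gives p(μ) = μ^3 - 11μ^2 + 30μ.
Try μ = 0: p(0) = 0, so 0 is a root.
Factor out μ: p(μ) = μ·(μ^2 - 11μ + 30).
The quadratic factors as (μ - 5)·(μ - 6).
Eigenvalues: 0, 5, 6.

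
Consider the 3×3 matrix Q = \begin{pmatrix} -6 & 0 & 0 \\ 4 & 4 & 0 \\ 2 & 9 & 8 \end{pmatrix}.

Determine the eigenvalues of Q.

Q is lower triangular, so its eigenvalues are the diagonal entries.
Diagonal: -6, 4, 8.

-6, 4, 8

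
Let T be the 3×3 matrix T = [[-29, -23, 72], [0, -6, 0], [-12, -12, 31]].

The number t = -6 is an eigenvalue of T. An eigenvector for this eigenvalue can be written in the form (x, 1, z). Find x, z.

We need (T + 6I)v = 0.
T + 6I = [[-23, -23, 72], [0, 0, 0], [-12, -12, 37]].
Row 1: (-23)·x + (-23)·1 + (72)·z = 0
Row 2: (0)·x + (0)·1 + (0)·z = 0
Row 3: (-12)·x + (-12)·1 + (37)·z = 0
Solving gives x = -1, z = 0.
Check: T·(-1, 1, 0) = (6, -6, 0) = -6·(-1, 1, 0).

-1, 0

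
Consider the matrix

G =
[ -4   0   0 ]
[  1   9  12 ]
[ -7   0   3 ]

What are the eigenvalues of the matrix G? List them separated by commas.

-4, 3, 9

The characteristic polynomial is p(λ) = det(λI - G).
Expanding along the first row, p(λ) = λ^3 - 8λ^2 - 21λ + 108.
Rational-root test: λ = -4 gives p(-4) = 0.
Factor out (λ + 4): p(λ) = (λ + 4)·(λ^2 - 12λ + 27).
The quadratic factors as (λ - 3)·(λ - 9).
Eigenvalues: -4, 3, 9.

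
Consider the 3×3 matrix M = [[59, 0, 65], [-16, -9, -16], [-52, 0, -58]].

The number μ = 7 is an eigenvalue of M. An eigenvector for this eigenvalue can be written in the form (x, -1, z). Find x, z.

5, -4

We need (M - 7I)v = 0.
M - 7I = [[52, 0, 65], [-16, -16, -16], [-52, 0, -65]].
Row 1: (52)·x + (0)·-1 + (65)·z = 0
Row 2: (-16)·x + (-16)·-1 + (-16)·z = 0
Row 3: (-52)·x + (0)·-1 + (-65)·z = 0
Solving gives x = 5, z = -4.
Check: M·(5, -1, -4) = (35, -7, -28) = 7·(5, -1, -4).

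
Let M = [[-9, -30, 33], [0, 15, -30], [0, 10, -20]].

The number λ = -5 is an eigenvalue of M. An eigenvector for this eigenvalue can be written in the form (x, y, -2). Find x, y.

We need (M + 5I)v = 0.
M + 5I = [[-4, -30, 33], [0, 20, -30], [0, 10, -15]].
Row 1: (-4)·x + (-30)·y + (33)·-2 = 0
Row 2: (0)·x + (20)·y + (-30)·-2 = 0
Row 3: (0)·x + (10)·y + (-15)·-2 = 0
Solving gives x = 6, y = -3.
Check: M·(6, -3, -2) = (-30, 15, 10) = -5·(6, -3, -2).

6, -3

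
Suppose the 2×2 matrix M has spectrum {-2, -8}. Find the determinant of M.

det(M) is the product of the eigenvalues: (-2) · (-8) = 16.

16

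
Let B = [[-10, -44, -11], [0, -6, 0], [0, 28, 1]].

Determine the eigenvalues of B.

-10, -6, 1

Compute the characteristic polynomial p(lambda) = det(lambda·I - B).
Cofactor expansion gives p(lambda) = lambda^3 + 15·lambda^2 + 44·lambda - 60.
Rational-root test: lambda = 1 gives p(1) = 0.
Factor out (lambda - 1): p(lambda) = (lambda - 1)·(lambda^2 + 16·lambda + 60).
The quadratic factors as (lambda + 10)·(lambda + 6).
Eigenvalues: -10, -6, 1.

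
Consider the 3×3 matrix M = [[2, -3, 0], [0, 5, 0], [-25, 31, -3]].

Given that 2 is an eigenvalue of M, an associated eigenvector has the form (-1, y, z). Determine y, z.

We need (M - 2I)v = 0.
M - 2I = [[0, -3, 0], [0, 3, 0], [-25, 31, -5]].
Row 1: (0)·-1 + (-3)·y + (0)·z = 0
Row 2: (0)·-1 + (3)·y + (0)·z = 0
Row 3: (-25)·-1 + (31)·y + (-5)·z = 0
Solving gives y = 0, z = 5.
Check: M·(-1, 0, 5) = (-2, 0, 10) = 2·(-1, 0, 5).

0, 5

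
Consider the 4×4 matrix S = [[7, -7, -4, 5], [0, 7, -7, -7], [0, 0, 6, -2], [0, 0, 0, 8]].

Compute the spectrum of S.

S is upper triangular, so its eigenvalues are the diagonal entries.
Diagonal: 7, 7, 6, 8.

6, 7, 7, 8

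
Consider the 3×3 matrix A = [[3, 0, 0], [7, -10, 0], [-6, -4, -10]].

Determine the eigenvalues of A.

A is lower triangular, so its eigenvalues are the diagonal entries.
Diagonal: 3, -10, -10.

-10, -10, 3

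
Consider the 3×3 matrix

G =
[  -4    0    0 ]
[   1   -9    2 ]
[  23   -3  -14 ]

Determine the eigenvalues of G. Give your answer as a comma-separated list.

Set up det(lambda·I - G) = 0.
Cofactor expansion gives p(lambda) = lambda^3 + 27·lambda^2 + 224·lambda + 528.
Since p(-4) = 0, lambda = -4 is a root.
Dividing by (lambda + 4) leaves lambda^2 + 23·lambda + 132.
The quadratic factors as (lambda + 12)·(lambda + 11).
Eigenvalues: -12, -11, -4.

-12, -11, -4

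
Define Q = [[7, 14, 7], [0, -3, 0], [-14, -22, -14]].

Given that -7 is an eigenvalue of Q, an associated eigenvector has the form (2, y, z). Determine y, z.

We need (Q + 7I)v = 0.
Q + 7I = [[14, 14, 7], [0, 4, 0], [-14, -22, -7]].
Row 1: (14)·2 + (14)·y + (7)·z = 0
Row 2: (0)·2 + (4)·y + (0)·z = 0
Row 3: (-14)·2 + (-22)·y + (-7)·z = 0
Solving gives y = 0, z = -4.
Check: Q·(2, 0, -4) = (-14, 0, 28) = -7·(2, 0, -4).

0, -4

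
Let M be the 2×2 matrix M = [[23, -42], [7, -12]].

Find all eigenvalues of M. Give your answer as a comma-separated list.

2, 9

det(M - μI) = (23 - μ)(-12 - μ) - (-42)·(7) = μ^2 - 11μ + 18.
This factors as (μ - 2)·(μ - 9) = 0.
Eigenvalues: 2, 9.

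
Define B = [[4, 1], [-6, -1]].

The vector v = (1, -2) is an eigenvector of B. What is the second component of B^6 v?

First find the eigenvalue: Bv = (2, -4) = 2·(1, -2), so λ = 2.
Then B^6 v = λ^6·v = 2^6·(1, -2) = 64·(1, -2) = (64, -128).

-128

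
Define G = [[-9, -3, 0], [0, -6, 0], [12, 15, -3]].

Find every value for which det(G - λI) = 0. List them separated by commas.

Set up det(sI - G) = 0.
Cofactor expansion gives p(s) = s^3 + 18s^2 + 99s + 162.
Rational-root test: s = -3 gives p(-3) = 0.
Factor out (s + 3): p(s) = (s + 3)·(s^2 + 15s + 54).
The quadratic factors as (s + 9)·(s + 6).
Eigenvalues: -9, -6, -3.

-9, -6, -3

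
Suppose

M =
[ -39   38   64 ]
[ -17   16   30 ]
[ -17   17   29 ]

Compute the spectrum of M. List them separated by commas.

-5, -1, 12

Compute the characteristic polynomial p(lambda) = det(lambda·I - M).
Expanding along the first row, p(lambda) = lambda^3 - 6·lambda^2 - 67·lambda - 60.
Rational-root test: lambda = -1 gives p(-1) = 0.
Dividing by (lambda + 1) leaves lambda^2 - 7·lambda - 60.
The quadratic factors as (lambda + 5)·(lambda - 12).
Eigenvalues: -5, -1, 12.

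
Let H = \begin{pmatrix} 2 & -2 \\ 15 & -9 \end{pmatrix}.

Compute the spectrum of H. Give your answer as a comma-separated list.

det(H - tI) = (2 - t)(-9 - t) - (-2)·(15) = t^2 + 7t + 12.
This factors as (t + 4)·(t + 3) = 0.
Eigenvalues: -4, -3.

-4, -3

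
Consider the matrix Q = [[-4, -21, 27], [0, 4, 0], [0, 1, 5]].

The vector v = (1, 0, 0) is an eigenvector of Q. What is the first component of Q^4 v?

First find the eigenvalue: Qv = (-4, 0, 0) = -4·(1, 0, 0), so λ = -4.
Then Q^4 v = λ^4·v = (-4)^4·(1, 0, 0) = 256·(1, 0, 0) = (256, 0, 0).

256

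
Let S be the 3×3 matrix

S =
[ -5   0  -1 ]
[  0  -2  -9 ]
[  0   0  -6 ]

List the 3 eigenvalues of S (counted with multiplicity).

-6, -5, -2

S is upper triangular, so its eigenvalues are the diagonal entries.
Diagonal: -5, -2, -6.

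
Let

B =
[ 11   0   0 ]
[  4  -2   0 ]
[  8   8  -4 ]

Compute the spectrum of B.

B is lower triangular, so its eigenvalues are the diagonal entries.
Diagonal: 11, -2, -4.

-4, -2, 11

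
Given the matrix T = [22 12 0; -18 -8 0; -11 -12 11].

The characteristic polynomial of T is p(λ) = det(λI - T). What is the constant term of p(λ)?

p(λ) = λ^3 - 25λ^2 + 194λ - 440.
The constant term is -440.

-440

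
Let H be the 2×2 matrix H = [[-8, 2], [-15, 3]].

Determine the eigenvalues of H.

-3, -2

det(H - rI) = (-8 - r)(3 - r) - (2)·(-15) = r^2 + 5r + 6.
This factors as (r + 3)·(r + 2) = 0.
Eigenvalues: -3, -2.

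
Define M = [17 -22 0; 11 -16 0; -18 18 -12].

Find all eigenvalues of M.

The characteristic polynomial is p(s) = det(sI - M).
Cofactor expansion gives p(s) = s^3 + 11s^2 - 42s - 360.
Rational-root test: s = -12 gives p(-12) = 0.
Factor out (s + 12): p(s) = (s + 12)·(s^2 - s - 30).
The quadratic factors as (s + 5)·(s - 6).
Eigenvalues: -12, -5, 6.

-12, -5, 6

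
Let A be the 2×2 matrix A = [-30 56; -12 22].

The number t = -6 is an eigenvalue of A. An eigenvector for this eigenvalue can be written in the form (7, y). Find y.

3

We need (A + 6I)v = 0.
A + 6I = [[-24, 56], [-12, 28]].
Row 1: (-24)·7 + (56)·y = 0
Row 2: (-12)·7 + (28)·y = 0
Solving gives y = 3.
Check: A·(7, 3) = (-42, -18) = -6·(7, 3).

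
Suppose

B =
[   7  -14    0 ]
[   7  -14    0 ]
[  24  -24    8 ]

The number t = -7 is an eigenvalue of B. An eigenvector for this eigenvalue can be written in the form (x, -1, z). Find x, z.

We need (B + 7I)v = 0.
B + 7I = [[14, -14, 0], [7, -7, 0], [24, -24, 15]].
Row 1: (14)·x + (-14)·-1 + (0)·z = 0
Row 2: (7)·x + (-7)·-1 + (0)·z = 0
Row 3: (24)·x + (-24)·-1 + (15)·z = 0
Solving gives x = -1, z = 0.
Check: B·(-1, -1, 0) = (7, 7, 0) = -7·(-1, -1, 0).

-1, 0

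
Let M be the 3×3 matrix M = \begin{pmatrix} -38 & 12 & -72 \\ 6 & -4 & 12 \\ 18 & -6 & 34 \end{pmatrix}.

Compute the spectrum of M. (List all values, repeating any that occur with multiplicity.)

Set up det(tI - M) = 0.
Cofactor expansion gives p(t) = t^3 + 8t^2 + 20t + 16.
Try t = -2: p(-2) = 0, so -2 is a root.
Dividing by (t + 2) leaves t^2 + 6t + 8.
The quadratic factors as (t + 4)·(t + 2).
Eigenvalues: -4, -2, -2.

-4, -2, -2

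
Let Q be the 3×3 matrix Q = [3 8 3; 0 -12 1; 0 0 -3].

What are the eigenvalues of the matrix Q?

Q is upper triangular, so its eigenvalues are the diagonal entries.
Diagonal: 3, -12, -3.

-12, -3, 3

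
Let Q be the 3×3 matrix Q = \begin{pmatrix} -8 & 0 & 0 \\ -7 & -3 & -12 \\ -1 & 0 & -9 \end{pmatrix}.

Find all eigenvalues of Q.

-9, -8, -3

Set up det(rI - Q) = 0.
Expanding the 3×3 determinant: p(r) = r^3 + 20r^2 + 123r + 216.
Try r = -8: p(-8) = 0, so -8 is a root.
Factor out (r + 8): p(r) = (r + 8)·(r^2 + 12r + 27).
The quadratic factors as (r + 9)·(r + 3).
Eigenvalues: -9, -8, -3.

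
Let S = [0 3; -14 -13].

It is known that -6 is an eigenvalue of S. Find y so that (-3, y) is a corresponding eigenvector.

6

We need (S + 6I)v = 0.
S + 6I = [[6, 3], [-14, -7]].
Row 1: (6)·-3 + (3)·y = 0
Row 2: (-14)·-3 + (-7)·y = 0
Solving gives y = 6.
Check: S·(-3, 6) = (18, -36) = -6·(-3, 6).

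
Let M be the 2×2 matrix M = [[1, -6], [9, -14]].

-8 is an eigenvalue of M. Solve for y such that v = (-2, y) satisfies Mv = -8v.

We need (M + 8I)v = 0.
M + 8I = [[9, -6], [9, -6]].
Row 1: (9)·-2 + (-6)·y = 0
Row 2: (9)·-2 + (-6)·y = 0
Solving gives y = -3.
Check: M·(-2, -3) = (16, 24) = -8·(-2, -3).

-3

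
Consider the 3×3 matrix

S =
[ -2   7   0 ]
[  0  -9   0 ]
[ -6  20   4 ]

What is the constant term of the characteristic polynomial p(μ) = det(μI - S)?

p(0) = det(0·I − S) = det(−S) = (−1)^3·det(S).
det(S) = 72, so p(0) = -72.

-72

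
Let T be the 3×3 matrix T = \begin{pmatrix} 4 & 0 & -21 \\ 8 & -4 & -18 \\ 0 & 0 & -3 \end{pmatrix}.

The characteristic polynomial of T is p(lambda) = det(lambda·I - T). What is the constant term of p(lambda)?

p(lambda) = lambda^3 + 3·lambda^2 - 16·lambda - 48.
The constant term is -48.

-48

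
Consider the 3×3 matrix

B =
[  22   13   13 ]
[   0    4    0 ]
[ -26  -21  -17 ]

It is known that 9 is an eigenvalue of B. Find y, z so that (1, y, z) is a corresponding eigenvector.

We need (B - 9I)v = 0.
B - 9I = [[13, 13, 13], [0, -5, 0], [-26, -21, -26]].
Row 1: (13)·1 + (13)·y + (13)·z = 0
Row 2: (0)·1 + (-5)·y + (0)·z = 0
Row 3: (-26)·1 + (-21)·y + (-26)·z = 0
Solving gives y = 0, z = -1.
Check: B·(1, 0, -1) = (9, 0, -9) = 9·(1, 0, -1).

0, -1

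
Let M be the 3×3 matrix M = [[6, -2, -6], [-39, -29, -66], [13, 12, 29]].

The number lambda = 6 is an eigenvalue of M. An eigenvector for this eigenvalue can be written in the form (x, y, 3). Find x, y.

3, -9

We need (M - 6I)v = 0.
M - 6I = [[0, -2, -6], [-39, -35, -66], [13, 12, 23]].
Row 1: (0)·x + (-2)·y + (-6)·3 = 0
Row 2: (-39)·x + (-35)·y + (-66)·3 = 0
Row 3: (13)·x + (12)·y + (23)·3 = 0
Solving gives x = 3, y = -9.
Check: M·(3, -9, 3) = (18, -54, 18) = 6·(3, -9, 3).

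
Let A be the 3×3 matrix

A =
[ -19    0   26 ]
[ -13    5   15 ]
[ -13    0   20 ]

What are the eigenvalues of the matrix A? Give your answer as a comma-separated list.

-6, 5, 7

Compute the characteristic polynomial p(lambda) = det(lambda·I - A).
Expanding along the first row, p(lambda) = lambda^3 - 6·lambda^2 - 37·lambda + 210.
Rational-root test: lambda = 5 gives p(5) = 0.
Factor out (lambda - 5): p(lambda) = (lambda - 5)·(lambda^2 - lambda - 42).
The quadratic factors as (lambda + 6)·(lambda - 7).
Eigenvalues: -6, 5, 7.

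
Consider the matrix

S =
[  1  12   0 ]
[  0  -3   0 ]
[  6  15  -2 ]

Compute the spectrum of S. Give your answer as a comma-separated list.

Set up det(λI - S) = 0.
Cofactor expansion gives p(λ) = λ^3 + 4λ^2 + λ - 6.
Since p(1) = 0, λ = 1 is a root.
Dividing by (λ - 1) leaves λ^2 + 5λ + 6.
The quadratic factors as (λ + 3)·(λ + 2).
Eigenvalues: -3, -2, 1.

-3, -2, 1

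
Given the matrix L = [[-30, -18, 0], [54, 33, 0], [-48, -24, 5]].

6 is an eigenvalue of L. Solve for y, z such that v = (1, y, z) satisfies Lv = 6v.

-2, 0

We need (L - 6I)v = 0.
L - 6I = [[-36, -18, 0], [54, 27, 0], [-48, -24, -1]].
Row 1: (-36)·1 + (-18)·y + (0)·z = 0
Row 2: (54)·1 + (27)·y + (0)·z = 0
Row 3: (-48)·1 + (-24)·y + (-1)·z = 0
Solving gives y = -2, z = 0.
Check: L·(1, -2, 0) = (6, -12, 0) = 6·(1, -2, 0).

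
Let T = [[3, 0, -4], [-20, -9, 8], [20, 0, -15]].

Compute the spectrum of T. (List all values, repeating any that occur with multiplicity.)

Compute the characteristic polynomial p(t) = det(tI - T).
Expanding the 3×3 determinant: p(t) = t^3 + 21t^2 + 143t + 315.
Since p(-9) = 0, t = -9 is a root.
Dividing by (t + 9) leaves t^2 + 12t + 35.
The quadratic factors as (t + 7)·(t + 5).
Eigenvalues: -9, -7, -5.

-9, -7, -5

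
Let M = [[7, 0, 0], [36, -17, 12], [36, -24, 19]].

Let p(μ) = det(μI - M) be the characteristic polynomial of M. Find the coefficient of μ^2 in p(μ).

The coefficient of μ^2 of det(μI - M) is −trace(M).
trace(M) = (7) + (-17) + (19) = 9, so the coefficient is -9.

-9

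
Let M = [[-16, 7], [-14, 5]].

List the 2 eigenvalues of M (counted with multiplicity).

-9, -2

det(M - sI) = (-16 - s)(5 - s) - (7)·(-14) = s^2 + 11s + 18.
This factors as (s + 9)·(s + 2) = 0.
Eigenvalues: -9, -2.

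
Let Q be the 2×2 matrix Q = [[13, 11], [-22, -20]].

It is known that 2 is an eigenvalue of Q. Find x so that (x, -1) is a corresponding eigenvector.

1

We need (Q - 2I)v = 0.
Q - 2I = [[11, 11], [-22, -22]].
Row 1: (11)·x + (11)·-1 = 0
Row 2: (-22)·x + (-22)·-1 = 0
Solving gives x = 1.
Check: Q·(1, -1) = (2, -2) = 2·(1, -1).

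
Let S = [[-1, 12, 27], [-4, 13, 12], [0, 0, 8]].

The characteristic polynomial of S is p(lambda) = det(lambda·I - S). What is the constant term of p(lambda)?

p(lambda) = lambda^3 - 20·lambda^2 + 131·lambda - 280.
The constant term is -280.

-280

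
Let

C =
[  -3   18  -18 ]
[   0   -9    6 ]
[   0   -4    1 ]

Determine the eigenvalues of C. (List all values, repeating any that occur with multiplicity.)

-5, -3, -3

Set up det(rI - C) = 0.
Expanding the 3×3 determinant: p(r) = r^3 + 11r^2 + 39r + 45.
Try r = -3: p(-3) = 0, so -3 is a root.
Factor out (r + 3): p(r) = (r + 3)·(r^2 + 8r + 15).
The quadratic factors as (r + 5)·(r + 3).
Eigenvalues: -5, -3, -3.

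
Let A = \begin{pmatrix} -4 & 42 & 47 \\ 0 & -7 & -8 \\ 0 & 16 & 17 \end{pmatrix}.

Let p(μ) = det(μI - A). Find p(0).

p(0) = det(0·I − A) = det(−A) = (−1)^3·det(A).
det(A) = -36, so p(0) = 36.

36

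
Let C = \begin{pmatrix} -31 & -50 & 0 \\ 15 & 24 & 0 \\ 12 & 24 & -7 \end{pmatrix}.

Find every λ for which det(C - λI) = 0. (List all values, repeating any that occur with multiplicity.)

-7, -6, -1

The characteristic polynomial is p(λ) = det(λI - C).
Expanding the 3×3 determinant: p(λ) = λ^3 + 14λ^2 + 55λ + 42.
Since p(-1) = 0, λ = -1 is a root.
Factor out (λ + 1): p(λ) = (λ + 1)·(λ^2 + 13λ + 42).
The quadratic factors as (λ + 7)·(λ + 6).
Eigenvalues: -7, -6, -1.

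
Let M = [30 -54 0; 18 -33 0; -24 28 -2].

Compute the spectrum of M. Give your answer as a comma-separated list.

-6, -2, 3

Compute the characteristic polynomial p(λ) = det(λI - M).
Expanding along the first row, p(λ) = λ^3 + 5λ^2 - 12λ - 36.
Try λ = -2: p(-2) = 0, so -2 is a root.
Factor out (λ + 2): p(λ) = (λ + 2)·(λ^2 + 3λ - 18).
The quadratic factors as (λ + 6)·(λ - 3).
Eigenvalues: -6, -2, 3.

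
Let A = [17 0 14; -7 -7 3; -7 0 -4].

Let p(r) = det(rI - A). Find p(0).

210

p(0) = det(0·I − A) = det(−A) = (−1)^3·det(A).
det(A) = -210, so p(0) = 210.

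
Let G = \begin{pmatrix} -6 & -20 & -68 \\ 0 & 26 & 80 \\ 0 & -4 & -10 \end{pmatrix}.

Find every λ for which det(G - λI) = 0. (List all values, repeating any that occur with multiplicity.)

-6, 6, 10

The characteristic polynomial is p(s) = det(sI - G).
Cofactor expansion gives p(s) = s^3 - 10s^2 - 36s + 360.
Try s = 10: p(10) = 0, so 10 is a root.
Dividing by (s - 10) leaves s^2 - 36.
The quadratic factors as (s + 6)·(s - 6).
Eigenvalues: -6, 6, 10.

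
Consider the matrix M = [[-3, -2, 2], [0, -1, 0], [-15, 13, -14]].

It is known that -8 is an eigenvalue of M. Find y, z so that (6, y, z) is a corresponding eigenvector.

We need (M + 8I)v = 0.
M + 8I = [[5, -2, 2], [0, 7, 0], [-15, 13, -6]].
Row 1: (5)·6 + (-2)·y + (2)·z = 0
Row 2: (0)·6 + (7)·y + (0)·z = 0
Row 3: (-15)·6 + (13)·y + (-6)·z = 0
Solving gives y = 0, z = -15.
Check: M·(6, 0, -15) = (-48, 0, 120) = -8·(6, 0, -15).

0, -15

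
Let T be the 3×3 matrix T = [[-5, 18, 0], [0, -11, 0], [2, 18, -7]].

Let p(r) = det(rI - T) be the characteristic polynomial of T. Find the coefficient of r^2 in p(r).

23

The coefficient of r^2 of det(rI - T) is −trace(T).
trace(T) = (-5) + (-11) + (-7) = -23, so the coefficient is 23.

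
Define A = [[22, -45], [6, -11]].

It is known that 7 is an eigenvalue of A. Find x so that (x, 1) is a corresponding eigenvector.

We need (A - 7I)v = 0.
A - 7I = [[15, -45], [6, -18]].
Row 1: (15)·x + (-45)·1 = 0
Row 2: (6)·x + (-18)·1 = 0
Solving gives x = 3.
Check: A·(3, 1) = (21, 7) = 7·(3, 1).

3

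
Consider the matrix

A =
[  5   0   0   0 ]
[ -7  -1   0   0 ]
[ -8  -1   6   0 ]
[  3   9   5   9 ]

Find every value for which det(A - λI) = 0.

-1, 5, 6, 9

A is lower triangular, so its eigenvalues are the diagonal entries.
Diagonal: 5, -1, 6, 9.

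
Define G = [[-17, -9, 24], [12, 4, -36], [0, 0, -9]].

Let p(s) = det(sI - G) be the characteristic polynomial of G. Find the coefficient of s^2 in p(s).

The coefficient of s^2 of det(sI - G) is −trace(G).
trace(G) = (-17) + (4) + (-9) = -22, so the coefficient is 22.

22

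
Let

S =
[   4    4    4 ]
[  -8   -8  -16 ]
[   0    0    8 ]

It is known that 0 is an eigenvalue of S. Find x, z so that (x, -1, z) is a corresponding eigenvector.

We need (S)v = 0.
S = [[4, 4, 4], [-8, -8, -16], [0, 0, 8]].
Row 1: (4)·x + (4)·-1 + (4)·z = 0
Row 2: (-8)·x + (-8)·-1 + (-16)·z = 0
Row 3: (0)·x + (0)·-1 + (8)·z = 0
Solving gives x = 1, z = 0.
Check: S·(1, -1, 0) = (0, 0, 0) = 0·(1, -1, 0).

1, 0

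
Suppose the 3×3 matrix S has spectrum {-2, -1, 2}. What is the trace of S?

trace(S) is the sum of the eigenvalues: (-2) + (-1) + (2) = -1.

-1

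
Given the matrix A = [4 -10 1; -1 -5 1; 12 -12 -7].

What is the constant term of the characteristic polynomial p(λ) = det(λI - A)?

p(0) = det(0·I − A) = det(−A) = (−1)^3·det(A).
det(A) = 210, so p(0) = -210.

-210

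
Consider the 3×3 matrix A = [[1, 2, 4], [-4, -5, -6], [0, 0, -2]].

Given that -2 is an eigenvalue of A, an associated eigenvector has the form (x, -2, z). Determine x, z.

0, 1

We need (A + 2I)v = 0.
A + 2I = [[3, 2, 4], [-4, -3, -6], [0, 0, 0]].
Row 1: (3)·x + (2)·-2 + (4)·z = 0
Row 2: (-4)·x + (-3)·-2 + (-6)·z = 0
Row 3: (0)·x + (0)·-2 + (0)·z = 0
Solving gives x = 0, z = 1.
Check: A·(0, -2, 1) = (0, 4, -2) = -2·(0, -2, 1).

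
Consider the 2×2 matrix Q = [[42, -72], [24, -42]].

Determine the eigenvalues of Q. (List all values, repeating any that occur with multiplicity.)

det(Q - sI) = (42 - s)(-42 - s) - (-72)·(24) = s^2 - 36.
This factors as (s + 6)·(s - 6) = 0.
Eigenvalues: -6, 6.

-6, 6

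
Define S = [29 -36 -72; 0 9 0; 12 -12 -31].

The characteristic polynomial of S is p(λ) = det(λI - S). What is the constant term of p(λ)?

315

p(λ) = λ^3 - 7λ^2 - 53λ + 315.
The constant term is 315.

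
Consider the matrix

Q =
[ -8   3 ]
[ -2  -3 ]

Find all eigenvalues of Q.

det(Q - lambda·I) = (-8 - lambda)(-3 - lambda) - (3)·(-2) = lambda^2 + 11·lambda + 30.
This factors as (lambda + 6)·(lambda + 5) = 0.
Eigenvalues: -6, -5.

-6, -5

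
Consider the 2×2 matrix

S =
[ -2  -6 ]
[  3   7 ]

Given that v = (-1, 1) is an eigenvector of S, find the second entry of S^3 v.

First find the eigenvalue: Sv = (-4, 4) = 4·(-1, 1), so λ = 4.
Then S^3 v = λ^3·v = 4^3·(-1, 1) = 64·(-1, 1) = (-64, 64).

64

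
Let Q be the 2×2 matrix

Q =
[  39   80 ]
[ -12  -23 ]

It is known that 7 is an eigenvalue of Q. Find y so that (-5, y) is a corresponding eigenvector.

2

We need (Q - 7I)v = 0.
Q - 7I = [[32, 80], [-12, -30]].
Row 1: (32)·-5 + (80)·y = 0
Row 2: (-12)·-5 + (-30)·y = 0
Solving gives y = 2.
Check: Q·(-5, 2) = (-35, 14) = 7·(-5, 2).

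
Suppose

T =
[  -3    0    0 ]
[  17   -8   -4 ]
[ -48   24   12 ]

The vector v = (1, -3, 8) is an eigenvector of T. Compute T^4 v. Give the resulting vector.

(81, -243, 648)

First find the eigenvalue: Tv = (-3, 9, -24) = -3·(1, -3, 8), so λ = -3.
Then T^4 v = λ^4·v = (-3)^4·(1, -3, 8) = 81·(1, -3, 8) = (81, -243, 648).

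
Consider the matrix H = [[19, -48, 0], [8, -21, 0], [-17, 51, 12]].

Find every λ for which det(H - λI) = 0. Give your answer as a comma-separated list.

The characteristic polynomial is p(λ) = det(λI - H).
Expanding the 3×3 determinant: p(λ) = λ^3 - 10λ^2 - 39λ + 180.
Try λ = 3: p(3) = 0, so 3 is a root.
Factor out (λ - 3): p(λ) = (λ - 3)·(λ^2 - 7λ - 60).
The quadratic factors as (λ + 5)·(λ - 12).
Eigenvalues: -5, 3, 12.

-5, 3, 12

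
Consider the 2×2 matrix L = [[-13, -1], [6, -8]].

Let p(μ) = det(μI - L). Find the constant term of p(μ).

110

p(μ) = μ^2 + 21μ + 110.
The constant term is 110.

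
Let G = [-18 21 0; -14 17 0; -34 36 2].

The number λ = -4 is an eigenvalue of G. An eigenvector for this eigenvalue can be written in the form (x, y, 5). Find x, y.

3, 2

We need (G + 4I)v = 0.
G + 4I = [[-14, 21, 0], [-14, 21, 0], [-34, 36, 6]].
Row 1: (-14)·x + (21)·y + (0)·5 = 0
Row 2: (-14)·x + (21)·y + (0)·5 = 0
Row 3: (-34)·x + (36)·y + (6)·5 = 0
Solving gives x = 3, y = 2.
Check: G·(3, 2, 5) = (-12, -8, -20) = -4·(3, 2, 5).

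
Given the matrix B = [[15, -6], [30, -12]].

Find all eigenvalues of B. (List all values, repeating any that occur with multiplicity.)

det(B - sI) = (15 - s)(-12 - s) - (-6)·(30) = s^2 - 3s.
This factors as s·(s - 3) = 0.
Eigenvalues: 0, 3.

0, 3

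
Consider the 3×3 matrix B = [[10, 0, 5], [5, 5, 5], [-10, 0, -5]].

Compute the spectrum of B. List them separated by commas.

0, 5, 5

The characteristic polynomial is p(lambda) = det(lambda·I - B).
Expanding the 3×3 determinant: p(lambda) = lambda^3 - 10·lambda^2 + 25·lambda.
Try lambda = 0: p(0) = 0, so 0 is a root.
Dividing by lambda leaves lambda^2 - 10·lambda + 25.
The quadratic factor is (lambda - 5)^2.
Eigenvalues: 0, 5, 5.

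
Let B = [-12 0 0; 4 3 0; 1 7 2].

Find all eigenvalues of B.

B is lower triangular, so its eigenvalues are the diagonal entries.
Diagonal: -12, 3, 2.

-12, 2, 3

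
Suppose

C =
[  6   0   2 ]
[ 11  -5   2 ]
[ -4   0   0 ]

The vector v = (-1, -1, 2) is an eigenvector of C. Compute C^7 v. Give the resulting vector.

First find the eigenvalue: Cv = (-2, -2, 4) = 2·(-1, -1, 2), so λ = 2.
Then C^7 v = λ^7·v = 2^7·(-1, -1, 2) = 128·(-1, -1, 2) = (-128, -128, 256).

(-128, -128, 256)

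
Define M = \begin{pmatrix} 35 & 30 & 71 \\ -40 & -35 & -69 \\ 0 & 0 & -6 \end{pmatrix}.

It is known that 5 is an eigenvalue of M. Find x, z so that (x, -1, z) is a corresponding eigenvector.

1, 0

We need (M - 5I)v = 0.
M - 5I = [[30, 30, 71], [-40, -40, -69], [0, 0, -11]].
Row 1: (30)·x + (30)·-1 + (71)·z = 0
Row 2: (-40)·x + (-40)·-1 + (-69)·z = 0
Row 3: (0)·x + (0)·-1 + (-11)·z = 0
Solving gives x = 1, z = 0.
Check: M·(1, -1, 0) = (5, -5, 0) = 5·(1, -1, 0).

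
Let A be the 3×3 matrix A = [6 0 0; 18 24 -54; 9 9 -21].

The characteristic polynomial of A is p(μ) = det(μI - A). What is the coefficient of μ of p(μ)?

p(μ) = μ^3 - 9μ^2 + 108.
The coefficient of μ is 0.

0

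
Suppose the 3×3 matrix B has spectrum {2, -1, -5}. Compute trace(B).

-4

trace(B) is the sum of the eigenvalues: (2) + (-1) + (-5) = -4.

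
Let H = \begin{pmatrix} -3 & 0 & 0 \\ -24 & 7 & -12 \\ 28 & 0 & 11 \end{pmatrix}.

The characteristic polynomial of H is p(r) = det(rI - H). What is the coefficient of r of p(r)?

p(r) = r^3 - 15r^2 + 23r + 231.
The coefficient of r is 23.

23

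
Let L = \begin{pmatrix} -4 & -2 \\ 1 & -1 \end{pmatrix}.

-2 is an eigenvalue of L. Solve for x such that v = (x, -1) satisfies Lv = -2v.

1

We need (L + 2I)v = 0.
L + 2I = [[-2, -2], [1, 1]].
Row 1: (-2)·x + (-2)·-1 = 0
Row 2: (1)·x + (1)·-1 = 0
Solving gives x = 1.
Check: L·(1, -1) = (-2, 2) = -2·(1, -1).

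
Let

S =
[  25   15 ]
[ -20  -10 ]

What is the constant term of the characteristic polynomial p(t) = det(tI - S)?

p(0) = det(0·I − S) = det(−S) = (−1)^2·det(S).
det(S) = 50, so p(0) = 50.

50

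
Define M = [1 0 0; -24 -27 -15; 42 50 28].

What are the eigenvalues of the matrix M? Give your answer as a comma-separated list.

The characteristic polynomial is p(λ) = det(λI - M).
Expanding the 3×3 determinant: p(λ) = λ^3 - 2λ^2 - 5λ + 6.
Try λ = 1: p(1) = 0, so 1 is a root.
Dividing by (λ - 1) leaves λ^2 - λ - 6.
The quadratic factors as (λ + 2)·(λ - 3).
Eigenvalues: -2, 1, 3.

-2, 1, 3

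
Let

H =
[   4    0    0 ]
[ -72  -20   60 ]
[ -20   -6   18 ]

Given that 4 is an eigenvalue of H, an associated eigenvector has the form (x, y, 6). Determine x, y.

We need (H - 4I)v = 0.
H - 4I = [[0, 0, 0], [-72, -24, 60], [-20, -6, 14]].
Row 1: (0)·x + (0)·y + (0)·6 = 0
Row 2: (-72)·x + (-24)·y + (60)·6 = 0
Row 3: (-20)·x + (-6)·y + (14)·6 = 0
Solving gives x = -3, y = 24.
Check: H·(-3, 24, 6) = (-12, 96, 24) = 4·(-3, 24, 6).

-3, 24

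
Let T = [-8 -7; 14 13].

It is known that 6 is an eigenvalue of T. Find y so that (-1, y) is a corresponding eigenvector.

2

We need (T - 6I)v = 0.
T - 6I = [[-14, -7], [14, 7]].
Row 1: (-14)·-1 + (-7)·y = 0
Row 2: (14)·-1 + (7)·y = 0
Solving gives y = 2.
Check: T·(-1, 2) = (-6, 12) = 6·(-1, 2).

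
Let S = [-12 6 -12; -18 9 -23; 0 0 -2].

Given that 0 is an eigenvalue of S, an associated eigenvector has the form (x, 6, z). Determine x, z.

We need (S)v = 0.
S = [[-12, 6, -12], [-18, 9, -23], [0, 0, -2]].
Row 1: (-12)·x + (6)·6 + (-12)·z = 0
Row 2: (-18)·x + (9)·6 + (-23)·z = 0
Row 3: (0)·x + (0)·6 + (-2)·z = 0
Solving gives x = 3, z = 0.
Check: S·(3, 6, 0) = (0, 0, 0) = 0·(3, 6, 0).

3, 0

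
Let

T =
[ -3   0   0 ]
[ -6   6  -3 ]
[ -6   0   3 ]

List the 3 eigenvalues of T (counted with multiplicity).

Set up det(μI - T) = 0.
Expanding along the first row, p(μ) = μ^3 - 6μ^2 - 9μ + 54.
Rational-root test: μ = 3 gives p(3) = 0.
Dividing by (μ - 3) leaves μ^2 - 3μ - 18.
The quadratic factors as (μ + 3)·(μ - 6).
Eigenvalues: -3, 3, 6.

-3, 3, 6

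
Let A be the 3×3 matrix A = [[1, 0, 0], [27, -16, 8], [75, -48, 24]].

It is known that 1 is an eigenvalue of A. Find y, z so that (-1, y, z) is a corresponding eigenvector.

We need (A - 1I)v = 0.
A - 1I = [[0, 0, 0], [27, -17, 8], [75, -48, 23]].
Row 1: (0)·-1 + (0)·y + (0)·z = 0
Row 2: (27)·-1 + (-17)·y + (8)·z = 0
Row 3: (75)·-1 + (-48)·y + (23)·z = 0
Solving gives y = -3, z = -3.
Check: A·(-1, -3, -3) = (-1, -3, -3) = 1·(-1, -3, -3).

-3, -3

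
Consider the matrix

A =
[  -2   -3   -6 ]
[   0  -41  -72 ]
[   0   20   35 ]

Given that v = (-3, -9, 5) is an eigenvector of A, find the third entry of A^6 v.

5

First find the eigenvalue: Av = (3, 9, -5) = -1·(-3, -9, 5), so λ = -1.
Then A^6 v = λ^6·v = (-1)^6·(-3, -9, 5) = 1·(-3, -9, 5) = (-3, -9, 5).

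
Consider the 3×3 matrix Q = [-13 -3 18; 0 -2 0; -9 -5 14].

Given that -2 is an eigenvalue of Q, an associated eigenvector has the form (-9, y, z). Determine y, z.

-3, -6

We need (Q + 2I)v = 0.
Q + 2I = [[-11, -3, 18], [0, 0, 0], [-9, -5, 16]].
Row 1: (-11)·-9 + (-3)·y + (18)·z = 0
Row 2: (0)·-9 + (0)·y + (0)·z = 0
Row 3: (-9)·-9 + (-5)·y + (16)·z = 0
Solving gives y = -3, z = -6.
Check: Q·(-9, -3, -6) = (18, 6, 12) = -2·(-9, -3, -6).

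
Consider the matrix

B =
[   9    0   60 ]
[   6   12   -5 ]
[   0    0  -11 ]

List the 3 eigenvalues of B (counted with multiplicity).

Set up det(lambda·I - B) = 0.
Cofactor expansion gives p(lambda) = lambda^3 - 10·lambda^2 - 123·lambda + 1188.
Rational-root test: lambda = 9 gives p(9) = 0.
Dividing by (lambda - 9) leaves lambda^2 - lambda - 132.
The quadratic factors as (lambda + 11)·(lambda - 12).
Eigenvalues: -11, 9, 12.

-11, 9, 12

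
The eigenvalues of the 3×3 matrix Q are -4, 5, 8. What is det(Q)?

det(Q) is the product of the eigenvalues: (-4) · (5) · (8) = -160.

-160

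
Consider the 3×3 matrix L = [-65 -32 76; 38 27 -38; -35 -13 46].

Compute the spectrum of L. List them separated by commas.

Set up det(μI - L) = 0.
Expanding along the first row, p(μ) = μ^3 - 8μ^2 - 121μ + 968.
Since p(11) = 0, μ = 11 is a root.
Dividing by (μ - 11) leaves μ^2 + 3μ - 88.
The quadratic factors as (μ + 11)·(μ - 8).
Eigenvalues: -11, 8, 11.

-11, 8, 11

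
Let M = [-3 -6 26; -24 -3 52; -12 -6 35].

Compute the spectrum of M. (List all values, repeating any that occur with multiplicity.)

Set up det(sI - M) = 0.
Expanding along the first row, p(s) = s^3 - 29s^2 + 279s - 891.
Try s = 9: p(9) = 0, so 9 is a root.
Factor out (s - 9): p(s) = (s - 9)·(s^2 - 20s + 99).
The quadratic factors as (s - 9)·(s - 11).
Eigenvalues: 9, 9, 11.

9, 9, 11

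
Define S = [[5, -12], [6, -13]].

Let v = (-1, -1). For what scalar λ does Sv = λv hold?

Compute Sv: S·(-1, -1) = (7, 7).
Since Sv = λv, compare component 1: 7 = λ·-1, so λ = -7.

-7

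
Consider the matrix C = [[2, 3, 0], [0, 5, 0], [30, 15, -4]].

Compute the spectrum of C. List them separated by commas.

The characteristic polynomial is p(λ) = det(λI - C).
Cofactor expansion gives p(λ) = λ^3 - 3λ^2 - 18λ + 40.
Since p(-4) = 0, λ = -4 is a root.
Factor out (λ + 4): p(λ) = (λ + 4)·(λ^2 - 7λ + 10).
The quadratic factors as (λ - 2)·(λ - 5).
Eigenvalues: -4, 2, 5.

-4, 2, 5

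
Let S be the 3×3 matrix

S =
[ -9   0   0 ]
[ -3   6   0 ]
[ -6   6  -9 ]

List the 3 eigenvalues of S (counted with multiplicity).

S is lower triangular, so its eigenvalues are the diagonal entries.
Diagonal: -9, 6, -9.

-9, -9, 6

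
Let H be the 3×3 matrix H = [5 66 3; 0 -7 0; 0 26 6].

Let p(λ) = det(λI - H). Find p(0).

210

p(0) = det(0·I − H) = det(−H) = (−1)^3·det(H).
det(H) = -210, so p(0) = 210.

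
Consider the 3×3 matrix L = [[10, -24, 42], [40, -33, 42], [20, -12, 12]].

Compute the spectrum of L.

The characteristic polynomial is p(λ) = det(λI - L).
Cofactor expansion gives p(λ) = λ^3 + 11λ^2 + 18λ.
Rational-root test: λ = -9 gives p(-9) = 0.
Dividing by (λ + 9) leaves λ^2 + 2λ.
The quadratic factors as (λ + 2)·λ.
Eigenvalues: -9, -2, 0.

-9, -2, 0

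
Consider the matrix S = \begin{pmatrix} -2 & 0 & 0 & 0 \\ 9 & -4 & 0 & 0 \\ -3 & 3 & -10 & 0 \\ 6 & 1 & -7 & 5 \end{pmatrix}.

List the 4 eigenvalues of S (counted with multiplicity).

-10, -4, -2, 5

S is lower triangular, so its eigenvalues are the diagonal entries.
Diagonal: -2, -4, -10, 5.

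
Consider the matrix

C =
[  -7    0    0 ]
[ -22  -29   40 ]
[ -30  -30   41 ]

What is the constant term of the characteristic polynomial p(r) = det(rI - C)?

p(0) = det(0·I − C) = det(−C) = (−1)^3·det(C).
det(C) = -77, so p(0) = 77.

77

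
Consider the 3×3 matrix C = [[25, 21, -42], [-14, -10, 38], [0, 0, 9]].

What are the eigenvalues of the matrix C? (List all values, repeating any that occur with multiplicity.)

4, 9, 11

Compute the characteristic polynomial p(r) = det(rI - C).
Expanding along the first row, p(r) = r^3 - 24r^2 + 179r - 396.
Since p(11) = 0, r = 11 is a root.
Dividing by (r - 11) leaves r^2 - 13r + 36.
The quadratic factors as (r - 4)·(r - 9).
Eigenvalues: 4, 9, 11.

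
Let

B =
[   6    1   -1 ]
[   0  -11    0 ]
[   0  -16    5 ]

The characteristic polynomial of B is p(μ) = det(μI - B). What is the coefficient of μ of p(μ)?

p(μ) = μ^3 - 91μ + 330.
The coefficient of μ is -91.

-91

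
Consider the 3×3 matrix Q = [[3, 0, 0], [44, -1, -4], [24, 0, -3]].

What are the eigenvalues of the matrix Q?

-3, -1, 3

The characteristic polynomial is p(t) = det(tI - Q).
Expanding along the first row, p(t) = t^3 + t^2 - 9t - 9.
Since p(3) = 0, t = 3 is a root.
Dividing by (t - 3) leaves t^2 + 4t + 3.
The quadratic factors as (t + 3)·(t + 1).
Eigenvalues: -3, -1, 3.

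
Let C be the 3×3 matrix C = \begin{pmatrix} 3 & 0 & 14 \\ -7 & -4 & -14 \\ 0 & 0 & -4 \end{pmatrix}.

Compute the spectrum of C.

Compute the characteristic polynomial p(lambda) = det(lambda·I - C).
Cofactor expansion gives p(lambda) = lambda^3 + 5·lambda^2 - 8·lambda - 48.
Rational-root test: lambda = 3 gives p(3) = 0.
Dividing by (lambda - 3) leaves lambda^2 + 8·lambda + 16.
The quadratic factor is (lambda + 4)^2.
Eigenvalues: -4, -4, 3.

-4, -4, 3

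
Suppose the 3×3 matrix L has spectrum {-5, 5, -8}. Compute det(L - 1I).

If L has eigenvalues -5, 5, -8, then L - 1I has eigenvalues -6, 4, -9.
det(L - 1I) = (-6) · (4) · (-9) = 216.

216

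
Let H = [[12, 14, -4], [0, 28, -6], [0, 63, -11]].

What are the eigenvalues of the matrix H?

7, 10, 12

Set up det(rI - H) = 0.
Expanding along the first row, p(r) = r^3 - 29r^2 + 274r - 840.
Rational-root test: r = 7 gives p(7) = 0.
Factor out (r - 7): p(r) = (r - 7)·(r^2 - 22r + 120).
The quadratic factors as (r - 10)·(r - 12).
Eigenvalues: 7, 10, 12.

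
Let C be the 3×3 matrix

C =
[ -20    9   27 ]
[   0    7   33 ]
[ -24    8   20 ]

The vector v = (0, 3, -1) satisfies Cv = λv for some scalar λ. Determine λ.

Compute Cv: C·(0, 3, -1) = (0, -12, 4).
Since Cv = λv, compare component 2: -12 = λ·3, so λ = -4.

-4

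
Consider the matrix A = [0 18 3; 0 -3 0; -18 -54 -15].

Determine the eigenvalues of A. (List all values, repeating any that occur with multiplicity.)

Compute the characteristic polynomial p(λ) = det(λI - A).
Cofactor expansion gives p(λ) = λ^3 + 18λ^2 + 99λ + 162.
Since p(-6) = 0, λ = -6 is a root.
Dividing by (λ + 6) leaves λ^2 + 12λ + 27.
The quadratic factors as (λ + 9)·(λ + 3).
Eigenvalues: -9, -6, -3.

-9, -6, -3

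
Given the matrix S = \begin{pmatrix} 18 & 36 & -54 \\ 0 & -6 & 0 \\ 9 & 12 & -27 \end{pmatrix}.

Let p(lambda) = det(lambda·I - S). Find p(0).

0

p(0) = det(0·I − S) = det(−S) = (−1)^3·det(S).
det(S) = 0, so p(0) = 0.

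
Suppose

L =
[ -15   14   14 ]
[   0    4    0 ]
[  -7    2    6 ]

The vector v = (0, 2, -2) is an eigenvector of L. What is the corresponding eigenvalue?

4

Compute Lv: L·(0, 2, -2) = (0, 8, -8).
Since Lv = λv, compare component 2: 8 = λ·2, so λ = 4.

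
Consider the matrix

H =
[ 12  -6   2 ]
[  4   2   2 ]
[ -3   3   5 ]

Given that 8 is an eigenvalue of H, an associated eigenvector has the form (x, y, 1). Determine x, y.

We need (H - 8I)v = 0.
H - 8I = [[4, -6, 2], [4, -6, 2], [-3, 3, -3]].
Row 1: (4)·x + (-6)·y + (2)·1 = 0
Row 2: (4)·x + (-6)·y + (2)·1 = 0
Row 3: (-3)·x + (3)·y + (-3)·1 = 0
Solving gives x = -2, y = -1.
Check: H·(-2, -1, 1) = (-16, -8, 8) = 8·(-2, -1, 1).

-2, -1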